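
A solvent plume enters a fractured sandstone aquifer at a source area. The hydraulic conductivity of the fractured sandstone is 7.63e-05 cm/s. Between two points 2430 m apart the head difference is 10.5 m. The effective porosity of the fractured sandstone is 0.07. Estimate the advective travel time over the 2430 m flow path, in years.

1630

Convert K: 7.63e-05 cm/s × 864 = 0.06592 m/day.
Hydraulic gradient i = Δh / L = 10.5 / 2430 = 0.004321.
Darcy flux q = K · i = 0.06592 × 0.004321 = 0.0002849 m/day.
Seepage velocity v = q / n_e = 0.0002849 / 0.07 = 0.004069 m/day.
Travel time t = L / v = 2430 / 0.004069 = 5.971e+05 days = 1635 years.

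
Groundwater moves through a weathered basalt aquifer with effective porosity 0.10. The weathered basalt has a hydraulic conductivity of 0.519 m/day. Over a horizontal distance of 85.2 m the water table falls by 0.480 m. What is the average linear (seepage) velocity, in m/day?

0.0292

Hydraulic gradient i = Δh / L = 0.480 / 85.2 = 0.005634.
Darcy flux q = K · i = 0.5190 × 0.005634 = 0.002924 m/day.
Seepage velocity v = q / n_e = 0.002924 / 0.10 = 0.02924 m/day.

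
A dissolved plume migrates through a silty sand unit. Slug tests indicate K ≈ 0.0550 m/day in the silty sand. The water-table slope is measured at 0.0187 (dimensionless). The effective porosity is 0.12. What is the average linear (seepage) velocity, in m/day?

0.00857

Hydraulic gradient i = 0.0187.
Darcy flux q = K · i = 0.05500 × 0.01870 = 0.001029 m/day.
Seepage velocity v = q / n_e = 0.001029 / 0.12 = 0.008571 m/day.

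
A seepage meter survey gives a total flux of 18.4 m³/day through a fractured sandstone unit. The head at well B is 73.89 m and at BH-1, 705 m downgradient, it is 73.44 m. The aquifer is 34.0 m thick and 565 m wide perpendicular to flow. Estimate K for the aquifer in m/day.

1.50

Cross-sectional area A = 565 × 34.0 = 19210 m².
Hydraulic gradient i = (73.89 − 73.44) / 705 = 0.45 / 705 = 0.0006383.
From Q = K·A·i, K = Q / (A·i) = 18.4 / (19210 × 0.0006383) = 1.501 m/day.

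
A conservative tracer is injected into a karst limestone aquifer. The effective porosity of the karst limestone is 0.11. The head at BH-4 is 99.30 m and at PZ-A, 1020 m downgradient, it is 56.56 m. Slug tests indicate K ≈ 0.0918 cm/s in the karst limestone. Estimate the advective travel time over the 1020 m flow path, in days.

33.8

Convert K: 0.0918 cm/s × 864 = 79.32 m/day.
Hydraulic gradient i = (99.30 − 56.56) / 1020 = 42.74 / 1020 = 0.04190.
Darcy flux q = K · i = 79.32 × 0.04190 = 3.323 m/day.
Seepage velocity v = q / n_e = 3.323 / 0.11 = 30.21 m/day.
Travel time t = L / v = 1020 / 30.21 = 33.76 days.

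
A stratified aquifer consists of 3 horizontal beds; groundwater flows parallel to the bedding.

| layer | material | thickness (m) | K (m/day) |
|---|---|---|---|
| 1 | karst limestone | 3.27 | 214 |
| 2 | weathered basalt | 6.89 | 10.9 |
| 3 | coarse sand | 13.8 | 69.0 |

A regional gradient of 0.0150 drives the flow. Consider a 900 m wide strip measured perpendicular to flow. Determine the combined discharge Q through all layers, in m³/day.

23300

Flow is parallel to layering, so each bed carries its own Darcy discharge and the transmissivities add.
Σ(K_i·b_i) = 214×3.27 + 10.9×6.89 + 69.0×13.8 = 1727 m²/day.
Hydraulic gradient i = 0.0150.
Q = Σ(K_i·b_i) · W · i = 1727 × 900 × 0.01500 = 23316 m³/day.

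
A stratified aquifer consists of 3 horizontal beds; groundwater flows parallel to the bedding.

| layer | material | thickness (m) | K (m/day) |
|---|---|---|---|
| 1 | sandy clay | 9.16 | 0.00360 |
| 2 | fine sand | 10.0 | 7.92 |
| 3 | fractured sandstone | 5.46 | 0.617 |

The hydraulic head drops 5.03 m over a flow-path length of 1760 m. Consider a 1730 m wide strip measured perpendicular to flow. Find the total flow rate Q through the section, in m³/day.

408

Flow is parallel to layering, so each bed carries its own Darcy discharge and the transmissivities add.
Σ(K_i·b_i) = 0.00360×9.16 + 7.92×10.0 + 0.617×5.46 = 82.60 m²/day.
Hydraulic gradient i = Δh / L = 5.03 / 1760 = 0.002858.
Q = Σ(K_i·b_i) · W · i = 82.60 × 1730 × 0.002858 = 408.4 m³/day.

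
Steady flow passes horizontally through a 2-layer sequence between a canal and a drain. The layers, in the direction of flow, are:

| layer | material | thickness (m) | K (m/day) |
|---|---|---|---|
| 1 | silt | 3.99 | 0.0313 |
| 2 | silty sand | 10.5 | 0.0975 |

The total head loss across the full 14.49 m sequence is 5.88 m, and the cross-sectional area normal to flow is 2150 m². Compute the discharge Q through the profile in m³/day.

Flow is perpendicular to layering, so the layers act in series and the equivalent K is the thickness-weighted harmonic mean.
Total thickness L = 3.99 + 10.5 = 14.49 m.
Σ(b_i/K_i) = 3.99/0.0313 + 10.5/0.0975 = 235.2 d.
K_eq = L / Σ(b_i/K_i) = 14.49 / 235.2 = 0.06162 m/day.
Q = K_eq · A · (Δh/L) = 0.06162 × 2150 × (5.88/14.49) = 53.76 m³/day.

53.8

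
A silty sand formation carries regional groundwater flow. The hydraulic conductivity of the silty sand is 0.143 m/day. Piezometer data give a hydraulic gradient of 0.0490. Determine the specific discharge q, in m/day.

Hydraulic gradient i = 0.0490.
Specific discharge q = K · i = 0.1430 × 0.04900 = 0.007007 m/day.

0.00701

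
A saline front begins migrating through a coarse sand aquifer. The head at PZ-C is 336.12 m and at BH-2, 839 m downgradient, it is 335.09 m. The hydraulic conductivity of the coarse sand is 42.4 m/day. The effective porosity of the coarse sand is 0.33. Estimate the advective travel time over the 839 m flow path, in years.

Hydraulic gradient i = (336.12 − 335.09) / 839 = 1.03 / 839 = 0.001228.
Darcy flux q = K · i = 42.40 × 0.001228 = 0.05205 m/day.
Seepage velocity v = q / n_e = 0.05205 / 0.33 = 0.1577 m/day.
Travel time t = L / v = 839 / 0.1577 = 5319 days = 14.56 years.

14.6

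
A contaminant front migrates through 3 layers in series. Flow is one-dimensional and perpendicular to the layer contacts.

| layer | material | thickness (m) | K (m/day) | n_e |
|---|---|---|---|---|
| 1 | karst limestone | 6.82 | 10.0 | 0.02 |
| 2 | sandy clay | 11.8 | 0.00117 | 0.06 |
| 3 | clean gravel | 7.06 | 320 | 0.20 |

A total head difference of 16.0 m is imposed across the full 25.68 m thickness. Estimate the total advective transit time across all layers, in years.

3.89

With flow normal to the layers, continuity requires the same specific discharge q through every layer.
Σ(b_i/K_i) = 6.82/10.0 + 11.8/0.00117 + 7.06/320 = 10086 d.
q = Δh / Σ(b_i/K_i) = 16.0 / 10086 = 0.001586 m/day.
In each layer the seepage velocity is v_i = q/n_i, so the layer transit time is t_i = b_i·n_i / q:
  layer 1 (karst limestone): t_1 = 6.82 × 0.02 / 0.001586 = 85.98 d
  layer 2 (sandy clay): t_2 = 11.8 × 0.06 / 0.001586 = 446.3 d
  layer 3 (clean gravel): t_3 = 7.06 × 0.20 / 0.001586 = 890.1 d
Total t = Σ t_i = 1422 days = 3.894 years.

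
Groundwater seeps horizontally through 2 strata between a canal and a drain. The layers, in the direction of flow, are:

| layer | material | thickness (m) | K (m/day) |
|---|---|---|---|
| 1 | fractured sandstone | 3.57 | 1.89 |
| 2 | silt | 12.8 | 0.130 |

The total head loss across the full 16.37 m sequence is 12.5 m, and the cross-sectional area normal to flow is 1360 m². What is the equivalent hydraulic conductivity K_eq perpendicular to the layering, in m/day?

0.163

Flow is perpendicular to layering, so the layers act in series and the equivalent K is the thickness-weighted harmonic mean.
Total thickness L = 3.57 + 12.8 = 16.37 m.
Σ(b_i/K_i) = 3.57/1.89 + 12.8/0.130 = 100.4 d.
K_eq = L / Σ(b_i/K_i) = 16.37 / 100.4 = 0.1631 m/day.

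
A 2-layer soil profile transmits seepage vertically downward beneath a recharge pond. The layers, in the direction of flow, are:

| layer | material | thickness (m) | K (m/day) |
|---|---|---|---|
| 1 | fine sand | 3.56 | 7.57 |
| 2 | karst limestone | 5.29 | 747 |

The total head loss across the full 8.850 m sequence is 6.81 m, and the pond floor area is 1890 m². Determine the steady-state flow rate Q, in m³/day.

27000

Flow is perpendicular to layering, so the layers act in series and the equivalent K is the thickness-weighted harmonic mean.
Total thickness L = 3.56 + 5.29 = 8.850 m.
Σ(b_i/K_i) = 3.56/7.57 + 5.29/747 = 0.4774 d.
K_eq = L / Σ(b_i/K_i) = 8.850 / 0.4774 = 18.54 m/day.
Q = K_eq · A · (Δh/L) = 18.54 × 1890 × (6.81/8.850) = 26963 m³/day.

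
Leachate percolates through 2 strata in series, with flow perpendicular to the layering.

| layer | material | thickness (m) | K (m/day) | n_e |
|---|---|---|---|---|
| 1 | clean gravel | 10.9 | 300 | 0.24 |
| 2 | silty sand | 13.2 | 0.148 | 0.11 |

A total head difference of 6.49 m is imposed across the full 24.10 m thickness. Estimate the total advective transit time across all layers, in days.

With flow normal to the layers, continuity requires the same specific discharge q through every layer.
Σ(b_i/K_i) = 10.9/300 + 13.2/0.148 = 89.23 d.
q = Δh / Σ(b_i/K_i) = 6.49 / 89.23 = 0.07274 m/day.
In each layer the seepage velocity is v_i = q/n_i, so the layer transit time is t_i = b_i·n_i / q:
  layer 1 (clean gravel): t_1 = 10.9 × 0.24 / 0.07274 = 35.97 d
  layer 2 (silty sand): t_2 = 13.2 × 0.11 / 0.07274 = 19.96 d
Total t = Σ t_i = 55.93 days.

55.9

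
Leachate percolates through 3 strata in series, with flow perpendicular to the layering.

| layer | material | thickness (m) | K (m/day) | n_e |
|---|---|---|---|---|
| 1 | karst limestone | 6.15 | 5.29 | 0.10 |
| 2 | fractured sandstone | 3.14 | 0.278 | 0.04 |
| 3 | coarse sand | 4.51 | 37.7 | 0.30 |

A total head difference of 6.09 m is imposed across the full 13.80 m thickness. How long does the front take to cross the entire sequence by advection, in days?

4.32

With flow normal to the layers, continuity requires the same specific discharge q through every layer.
Σ(b_i/K_i) = 6.15/5.29 + 3.14/0.278 + 4.51/37.7 = 12.58 d.
q = Δh / Σ(b_i/K_i) = 6.09 / 12.58 = 0.4842 m/day.
In each layer the seepage velocity is v_i = q/n_i, so the layer transit time is t_i = b_i·n_i / q:
  layer 1 (karst limestone): t_1 = 6.15 × 0.10 / 0.4842 = 1.270 d
  layer 2 (fractured sandstone): t_2 = 3.14 × 0.04 / 0.4842 = 0.2594 d
  layer 3 (coarse sand): t_3 = 4.51 × 0.30 / 0.4842 = 2.794 d
Total t = Σ t_i = 4.324 days.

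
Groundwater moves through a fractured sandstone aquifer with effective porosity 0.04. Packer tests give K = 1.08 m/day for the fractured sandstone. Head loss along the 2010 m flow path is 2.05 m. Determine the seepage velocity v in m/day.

0.0275

Hydraulic gradient i = Δh / L = 2.05 / 2010 = 0.001020.
Darcy flux q = K · i = 1.080 × 0.001020 = 0.001101 m/day.
Seepage velocity v = q / n_e = 0.001101 / 0.04 = 0.02754 m/day.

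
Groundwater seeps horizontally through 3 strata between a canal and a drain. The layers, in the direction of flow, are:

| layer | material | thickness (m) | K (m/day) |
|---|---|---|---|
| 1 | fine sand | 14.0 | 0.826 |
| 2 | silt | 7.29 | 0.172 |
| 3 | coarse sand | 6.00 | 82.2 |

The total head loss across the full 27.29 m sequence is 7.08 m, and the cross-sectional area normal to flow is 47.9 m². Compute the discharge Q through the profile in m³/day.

5.71

Flow is perpendicular to layering, so the layers act in series and the equivalent K is the thickness-weighted harmonic mean.
Total thickness L = 14.0 + 7.29 + 6.00 = 27.29 m.
Σ(b_i/K_i) = 14.0/0.826 + 7.29/0.172 + 6.00/82.2 = 59.41 d.
K_eq = L / Σ(b_i/K_i) = 27.29 / 59.41 = 0.4594 m/day.
Q = K_eq · A · (Δh/L) = 0.4594 × 47.9 × (7.08/27.29) = 5.709 m³/day.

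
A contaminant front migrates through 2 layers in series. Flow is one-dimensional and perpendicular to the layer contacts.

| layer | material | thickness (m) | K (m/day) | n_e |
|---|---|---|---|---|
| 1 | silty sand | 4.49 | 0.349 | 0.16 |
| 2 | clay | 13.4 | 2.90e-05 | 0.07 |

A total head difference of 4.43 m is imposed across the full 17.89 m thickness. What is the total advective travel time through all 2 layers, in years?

473

With flow normal to the layers, continuity requires the same specific discharge q through every layer.
Σ(b_i/K_i) = 4.49/0.349 + 13.4/2.90e-05 = 4.621e+05 d.
q = Δh / Σ(b_i/K_i) = 4.43 / 4.621e+05 = 9.587e-06 m/day.
In each layer the seepage velocity is v_i = q/n_i, so the layer transit time is t_i = b_i·n_i / q:
  layer 1 (silty sand): t_1 = 4.49 × 0.16 / 9.587e-06 = 74934 d
  layer 2 (clay): t_2 = 13.4 × 0.07 / 9.587e-06 = 97840 d
Total t = Σ t_i = 1.728e+05 days = 473.0 years.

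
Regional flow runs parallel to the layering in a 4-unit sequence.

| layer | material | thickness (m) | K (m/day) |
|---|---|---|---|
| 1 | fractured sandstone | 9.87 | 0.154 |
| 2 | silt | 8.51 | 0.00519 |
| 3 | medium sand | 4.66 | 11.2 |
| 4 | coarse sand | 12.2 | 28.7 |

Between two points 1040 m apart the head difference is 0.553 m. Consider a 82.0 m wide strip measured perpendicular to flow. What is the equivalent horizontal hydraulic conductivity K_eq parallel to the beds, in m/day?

Flow is parallel to layering, so each bed carries its own Darcy discharge and the transmissivities add.
Σ(K_i·b_i) = 0.154×9.87 + 0.00519×8.51 + 11.2×4.66 + 28.7×12.2 = 403.9 m²/day.
Total thickness b = 35.24 m, so K_eq = Σ(K_i·b_i)/b = 11.46 m/day.

11.5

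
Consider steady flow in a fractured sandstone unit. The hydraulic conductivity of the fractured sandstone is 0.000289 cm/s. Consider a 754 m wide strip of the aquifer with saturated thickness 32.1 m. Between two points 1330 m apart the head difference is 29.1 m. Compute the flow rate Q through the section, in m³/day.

Convert K: 0.000289 cm/s × 864 = 0.2497 m/day.
Cross-sectional area A = 754 × 32.1 = 24203 m².
Hydraulic gradient i = Δh / L = 29.1 / 1330 = 0.02188.
Darcy's law: Q = K · A · i = 0.2497 × 24203 × 0.02188 = 132.2 m³/day.

132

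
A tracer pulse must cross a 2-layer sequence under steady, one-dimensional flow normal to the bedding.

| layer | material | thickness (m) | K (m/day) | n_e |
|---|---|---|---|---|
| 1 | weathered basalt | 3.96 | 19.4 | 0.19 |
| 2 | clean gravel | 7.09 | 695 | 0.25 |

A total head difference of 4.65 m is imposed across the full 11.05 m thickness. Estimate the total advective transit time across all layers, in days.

With flow normal to the layers, continuity requires the same specific discharge q through every layer.
Σ(b_i/K_i) = 3.96/19.4 + 7.09/695 = 0.2143 d.
q = Δh / Σ(b_i/K_i) = 4.65 / 0.2143 = 21.70 m/day.
In each layer the seepage velocity is v_i = q/n_i, so the layer transit time is t_i = b_i·n_i / q:
  layer 1 (weathered basalt): t_1 = 3.96 × 0.19 / 21.70 = 0.03468 d
  layer 2 (clean gravel): t_2 = 7.09 × 0.25 / 21.70 = 0.08170 d
Total t = Σ t_i = 0.1164 days.

0.116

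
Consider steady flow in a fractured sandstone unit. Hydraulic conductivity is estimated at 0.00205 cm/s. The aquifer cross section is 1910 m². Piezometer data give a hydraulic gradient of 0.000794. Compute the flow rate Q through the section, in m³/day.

Convert K: 0.00205 cm/s × 864 = 1.771 m/day.
Hydraulic gradient i = 0.000794.
Darcy's law: Q = K · A · i = 1.771 × 1910 × 0.0007940 = 2.686 m³/day.

2.69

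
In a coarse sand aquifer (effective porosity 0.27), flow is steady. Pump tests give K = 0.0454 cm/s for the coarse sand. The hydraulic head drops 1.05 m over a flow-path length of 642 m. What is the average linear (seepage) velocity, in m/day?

Convert K: 0.0454 cm/s × 864 = 39.23 m/day.
Hydraulic gradient i = Δh / L = 1.05 / 642 = 0.001636.
Darcy flux q = K · i = 39.23 × 0.001636 = 0.06415 m/day.
Seepage velocity v = q / n_e = 0.06415 / 0.27 = 0.2376 m/day.

0.238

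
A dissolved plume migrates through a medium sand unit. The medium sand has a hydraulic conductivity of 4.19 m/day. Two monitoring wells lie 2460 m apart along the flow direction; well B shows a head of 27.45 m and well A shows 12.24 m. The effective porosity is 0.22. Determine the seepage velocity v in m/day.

0.118

Hydraulic gradient i = (27.45 − 12.24) / 2460 = 15.21 / 2460 = 0.006183.
Darcy flux q = K · i = 4.190 × 0.006183 = 0.02591 m/day.
Seepage velocity v = q / n_e = 0.02591 / 0.22 = 0.1178 m/day.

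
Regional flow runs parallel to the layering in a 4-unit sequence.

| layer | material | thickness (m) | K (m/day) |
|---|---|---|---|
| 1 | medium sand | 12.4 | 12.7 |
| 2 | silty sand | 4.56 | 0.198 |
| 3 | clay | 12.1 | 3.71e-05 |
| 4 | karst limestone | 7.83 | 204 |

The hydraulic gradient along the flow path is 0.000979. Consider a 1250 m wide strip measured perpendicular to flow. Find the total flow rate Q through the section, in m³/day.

Flow is parallel to layering, so each bed carries its own Darcy discharge and the transmissivities add.
Σ(K_i·b_i) = 12.7×12.4 + 0.198×4.56 + 3.71e-05×12.1 + 204×7.83 = 1756 m²/day.
Hydraulic gradient i = 0.000979.
Q = Σ(K_i·b_i) · W · i = 1756 × 1250 × 0.0009790 = 2149 m³/day.

2150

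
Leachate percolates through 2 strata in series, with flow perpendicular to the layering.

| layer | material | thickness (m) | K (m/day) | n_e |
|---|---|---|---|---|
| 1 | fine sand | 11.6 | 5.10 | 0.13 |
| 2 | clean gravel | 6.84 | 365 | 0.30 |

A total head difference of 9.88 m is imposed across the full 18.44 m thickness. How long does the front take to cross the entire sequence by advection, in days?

0.826

With flow normal to the layers, continuity requires the same specific discharge q through every layer.
Σ(b_i/K_i) = 11.6/5.10 + 6.84/365 = 2.293 d.
q = Δh / Σ(b_i/K_i) = 9.88 / 2.293 = 4.308 m/day.
In each layer the seepage velocity is v_i = q/n_i, so the layer transit time is t_i = b_i·n_i / q:
  layer 1 (fine sand): t_1 = 11.6 × 0.13 / 4.308 = 0.3500 d
  layer 2 (clean gravel): t_2 = 6.84 × 0.30 / 4.308 = 0.4763 d
Total t = Σ t_i = 0.8263 days.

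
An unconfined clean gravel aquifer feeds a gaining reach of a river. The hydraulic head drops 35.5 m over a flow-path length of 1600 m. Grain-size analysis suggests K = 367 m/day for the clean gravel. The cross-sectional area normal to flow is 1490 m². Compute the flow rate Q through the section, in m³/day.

12100

Hydraulic gradient i = Δh / L = 35.5 / 1600 = 0.02219.
Darcy's law: Q = K · A · i = 367.0 × 1490 × 0.02219 = 12133 m³/day.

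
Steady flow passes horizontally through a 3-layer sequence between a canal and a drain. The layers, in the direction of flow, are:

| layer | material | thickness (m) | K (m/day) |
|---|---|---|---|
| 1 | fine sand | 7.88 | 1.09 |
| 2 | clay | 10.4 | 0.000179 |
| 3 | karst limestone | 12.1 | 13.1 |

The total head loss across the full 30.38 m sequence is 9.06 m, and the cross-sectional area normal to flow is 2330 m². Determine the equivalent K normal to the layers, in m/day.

Flow is perpendicular to layering, so the layers act in series and the equivalent K is the thickness-weighted harmonic mean.
Total thickness L = 7.88 + 10.4 + 12.1 = 30.38 m.
Σ(b_i/K_i) = 7.88/1.09 + 10.4/0.000179 + 12.1/13.1 = 58109 d.
K_eq = L / Σ(b_i/K_i) = 30.38 / 58109 = 0.0005228 m/day.

0.000523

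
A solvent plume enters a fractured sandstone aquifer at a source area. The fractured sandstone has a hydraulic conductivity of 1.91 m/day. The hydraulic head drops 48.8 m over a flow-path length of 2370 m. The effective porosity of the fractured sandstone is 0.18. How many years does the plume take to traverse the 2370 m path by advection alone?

Hydraulic gradient i = Δh / L = 48.8 / 2370 = 0.02059.
Darcy flux q = K · i = 1.910 × 0.02059 = 0.03933 m/day.
Seepage velocity v = q / n_e = 0.03933 / 0.18 = 0.2185 m/day.
Travel time t = L / v = 2370 / 0.2185 = 10847 days = 29.70 years.

29.7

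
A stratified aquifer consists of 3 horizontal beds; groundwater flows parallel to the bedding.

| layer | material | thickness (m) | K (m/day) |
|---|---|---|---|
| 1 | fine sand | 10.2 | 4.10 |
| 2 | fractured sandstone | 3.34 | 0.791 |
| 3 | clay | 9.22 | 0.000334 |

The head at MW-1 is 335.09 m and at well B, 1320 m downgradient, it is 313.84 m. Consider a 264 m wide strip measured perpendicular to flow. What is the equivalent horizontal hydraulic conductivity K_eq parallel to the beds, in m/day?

1.95

Flow is parallel to layering, so each bed carries its own Darcy discharge and the transmissivities add.
Σ(K_i·b_i) = 4.10×10.2 + 0.791×3.34 + 0.000334×9.22 = 44.47 m²/day.
Total thickness b = 22.76 m, so K_eq = Σ(K_i·b_i)/b = 1.954 m/day.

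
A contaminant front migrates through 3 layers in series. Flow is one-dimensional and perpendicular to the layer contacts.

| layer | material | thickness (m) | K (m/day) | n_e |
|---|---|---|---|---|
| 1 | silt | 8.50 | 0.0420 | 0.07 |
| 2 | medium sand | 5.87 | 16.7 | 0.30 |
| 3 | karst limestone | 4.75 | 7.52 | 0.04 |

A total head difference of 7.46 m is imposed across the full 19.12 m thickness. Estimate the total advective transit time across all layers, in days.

69.4

With flow normal to the layers, continuity requires the same specific discharge q through every layer.
Σ(b_i/K_i) = 8.50/0.0420 + 5.87/16.7 + 4.75/7.52 = 203.4 d.
q = Δh / Σ(b_i/K_i) = 7.46 / 203.4 = 0.03668 m/day.
In each layer the seepage velocity is v_i = q/n_i, so the layer transit time is t_i = b_i·n_i / q:
  layer 1 (silt): t_1 = 8.50 × 0.07 / 0.03668 = 16.22 d
  layer 2 (medium sand): t_2 = 5.87 × 0.30 / 0.03668 = 48.01 d
  layer 3 (karst limestone): t_3 = 4.75 × 0.04 / 0.03668 = 5.180 d
Total t = Σ t_i = 69.41 days.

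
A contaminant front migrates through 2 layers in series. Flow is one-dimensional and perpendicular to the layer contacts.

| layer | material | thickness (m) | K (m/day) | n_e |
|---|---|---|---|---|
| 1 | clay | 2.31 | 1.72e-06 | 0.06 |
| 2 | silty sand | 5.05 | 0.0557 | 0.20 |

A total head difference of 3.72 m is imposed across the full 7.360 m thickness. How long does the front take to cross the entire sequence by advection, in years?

With flow normal to the layers, continuity requires the same specific discharge q through every layer.
Σ(b_i/K_i) = 2.31/1.72e-06 + 5.05/0.0557 = 1.343e+06 d.
q = Δh / Σ(b_i/K_i) = 3.72 / 1.343e+06 = 2.770e-06 m/day.
In each layer the seepage velocity is v_i = q/n_i, so the layer transit time is t_i = b_i·n_i / q:
  layer 1 (clay): t_1 = 2.31 × 0.06 / 2.770e-06 = 50042 d
  layer 2 (silty sand): t_2 = 5.05 × 0.20 / 2.770e-06 = 3.647e+05 d
Total t = Σ t_i = 4.147e+05 days = 1135 years.

1140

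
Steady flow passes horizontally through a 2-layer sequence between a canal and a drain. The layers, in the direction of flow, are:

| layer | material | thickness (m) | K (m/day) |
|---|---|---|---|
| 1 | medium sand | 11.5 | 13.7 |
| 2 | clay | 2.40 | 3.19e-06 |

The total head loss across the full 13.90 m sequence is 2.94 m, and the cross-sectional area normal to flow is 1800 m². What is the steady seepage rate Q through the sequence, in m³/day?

Flow is perpendicular to layering, so the layers act in series and the equivalent K is the thickness-weighted harmonic mean.
Total thickness L = 11.5 + 2.40 = 13.90 m.
Σ(b_i/K_i) = 11.5/13.7 + 2.40/3.19e-06 = 7.524e+05 d.
K_eq = L / Σ(b_i/K_i) = 13.90 / 7.524e+05 = 1.848e-05 m/day.
Q = K_eq · A · (Δh/L) = 1.848e-05 × 1800 × (2.94/13.90) = 0.007034 m³/day.

0.00703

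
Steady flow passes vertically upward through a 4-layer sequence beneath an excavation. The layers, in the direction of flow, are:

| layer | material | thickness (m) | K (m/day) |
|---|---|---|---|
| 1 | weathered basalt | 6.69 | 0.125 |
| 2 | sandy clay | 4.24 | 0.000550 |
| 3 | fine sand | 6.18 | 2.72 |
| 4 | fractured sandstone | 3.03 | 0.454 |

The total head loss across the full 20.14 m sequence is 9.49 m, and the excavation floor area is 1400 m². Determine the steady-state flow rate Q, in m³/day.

Flow is perpendicular to layering, so the layers act in series and the equivalent K is the thickness-weighted harmonic mean.
Total thickness L = 6.69 + 4.24 + 6.18 + 3.03 = 20.14 m.
Σ(b_i/K_i) = 6.69/0.125 + 4.24/0.000550 + 6.18/2.72 + 3.03/0.454 = 7772 d.
K_eq = L / Σ(b_i/K_i) = 20.14 / 7772 = 0.002592 m/day.
Q = K_eq · A · (Δh/L) = 0.002592 × 1400 × (9.49/20.14) = 1.710 m³/day.

1.71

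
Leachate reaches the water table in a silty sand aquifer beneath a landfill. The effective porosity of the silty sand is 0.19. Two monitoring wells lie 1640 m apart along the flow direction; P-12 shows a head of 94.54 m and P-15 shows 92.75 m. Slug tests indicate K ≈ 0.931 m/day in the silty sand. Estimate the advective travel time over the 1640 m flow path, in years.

Hydraulic gradient i = (94.54 − 92.75) / 1640 = 1.79 / 1640 = 0.001091.
Darcy flux q = K · i = 0.9310 × 0.001091 = 0.001016 m/day.
Seepage velocity v = q / n_e = 0.001016 / 0.19 = 0.005348 m/day.
Travel time t = L / v = 1640 / 0.005348 = 3.066e+05 days = 839.6 years.

840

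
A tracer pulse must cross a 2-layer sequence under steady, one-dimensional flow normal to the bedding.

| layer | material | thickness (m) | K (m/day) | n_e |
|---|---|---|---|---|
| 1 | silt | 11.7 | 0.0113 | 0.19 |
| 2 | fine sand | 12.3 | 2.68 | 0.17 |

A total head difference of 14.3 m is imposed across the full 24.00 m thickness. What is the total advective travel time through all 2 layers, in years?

With flow normal to the layers, continuity requires the same specific discharge q through every layer.
Σ(b_i/K_i) = 11.7/0.0113 + 12.3/2.68 = 1040 d.
q = Δh / Σ(b_i/K_i) = 14.3 / 1040 = 0.01375 m/day.
In each layer the seepage velocity is v_i = q/n_i, so the layer transit time is t_i = b_i·n_i / q:
  layer 1 (silt): t_1 = 11.7 × 0.19 / 0.01375 = 161.7 d
  layer 2 (fine sand): t_2 = 12.3 × 0.17 / 0.01375 = 152.1 d
Total t = Σ t_i = 313.7 days = 0.8590 years.

0.859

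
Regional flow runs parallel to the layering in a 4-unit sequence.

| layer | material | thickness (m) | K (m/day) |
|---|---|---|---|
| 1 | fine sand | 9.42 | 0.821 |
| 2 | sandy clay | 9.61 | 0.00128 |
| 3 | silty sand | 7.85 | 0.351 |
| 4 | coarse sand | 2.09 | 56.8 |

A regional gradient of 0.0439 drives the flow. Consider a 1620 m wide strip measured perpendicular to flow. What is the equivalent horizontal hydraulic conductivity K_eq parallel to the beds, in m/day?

Flow is parallel to layering, so each bed carries its own Darcy discharge and the transmissivities add.
Σ(K_i·b_i) = 0.821×9.42 + 0.00128×9.61 + 0.351×7.85 + 56.8×2.09 = 129.2 m²/day.
Total thickness b = 28.97 m, so K_eq = Σ(K_i·b_i)/b = 4.460 m/day.

4.46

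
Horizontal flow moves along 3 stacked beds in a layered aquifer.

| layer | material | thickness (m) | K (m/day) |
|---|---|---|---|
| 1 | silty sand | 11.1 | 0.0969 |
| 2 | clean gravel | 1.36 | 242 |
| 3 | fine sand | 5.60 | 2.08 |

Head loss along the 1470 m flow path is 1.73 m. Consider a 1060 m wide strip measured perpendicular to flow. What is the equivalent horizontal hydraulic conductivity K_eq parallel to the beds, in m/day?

Flow is parallel to layering, so each bed carries its own Darcy discharge and the transmissivities add.
Σ(K_i·b_i) = 0.0969×11.1 + 242×1.36 + 2.08×5.60 = 341.8 m²/day.
Total thickness b = 18.06 m, so K_eq = Σ(K_i·b_i)/b = 18.93 m/day.

18.9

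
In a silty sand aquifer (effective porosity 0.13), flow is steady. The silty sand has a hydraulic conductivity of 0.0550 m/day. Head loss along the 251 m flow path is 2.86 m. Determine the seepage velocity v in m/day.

Hydraulic gradient i = Δh / L = 2.86 / 251 = 0.01139.
Darcy flux q = K · i = 0.05500 × 0.01139 = 0.0006267 m/day.
Seepage velocity v = q / n_e = 0.0006267 / 0.13 = 0.004821 m/day.

0.00482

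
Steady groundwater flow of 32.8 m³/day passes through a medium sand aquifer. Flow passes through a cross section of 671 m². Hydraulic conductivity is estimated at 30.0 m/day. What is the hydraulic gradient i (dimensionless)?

0.00163

From Q = K·A·i, i = Q / (K·A) = 32.8 / (30.00 × 671.0) = 0.001629.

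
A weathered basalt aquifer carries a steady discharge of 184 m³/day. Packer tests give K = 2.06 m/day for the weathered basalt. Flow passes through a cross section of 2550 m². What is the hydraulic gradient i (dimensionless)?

0.0350

From Q = K·A·i, i = Q / (K·A) = 184 / (2.060 × 2550) = 0.03503.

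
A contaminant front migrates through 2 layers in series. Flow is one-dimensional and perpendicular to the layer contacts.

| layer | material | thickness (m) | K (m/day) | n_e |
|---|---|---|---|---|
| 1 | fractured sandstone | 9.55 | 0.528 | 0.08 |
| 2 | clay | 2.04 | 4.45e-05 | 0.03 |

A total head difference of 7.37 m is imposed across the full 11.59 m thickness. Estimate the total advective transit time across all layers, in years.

With flow normal to the layers, continuity requires the same specific discharge q through every layer.
Σ(b_i/K_i) = 9.55/0.528 + 2.04/4.45e-05 = 45861 d.
q = Δh / Σ(b_i/K_i) = 7.37 / 45861 = 0.0001607 m/day.
In each layer the seepage velocity is v_i = q/n_i, so the layer transit time is t_i = b_i·n_i / q:
  layer 1 (fractured sandstone): t_1 = 9.55 × 0.08 / 0.0001607 = 4754 d
  layer 2 (clay): t_2 = 2.04 × 0.03 / 0.0001607 = 380.8 d
Total t = Σ t_i = 5135 days = 14.06 years.

14.1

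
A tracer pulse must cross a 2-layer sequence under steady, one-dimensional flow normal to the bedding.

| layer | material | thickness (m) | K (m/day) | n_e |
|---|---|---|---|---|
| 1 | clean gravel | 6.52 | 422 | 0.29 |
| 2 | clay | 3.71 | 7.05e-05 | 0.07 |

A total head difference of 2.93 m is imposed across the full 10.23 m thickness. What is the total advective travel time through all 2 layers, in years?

With flow normal to the layers, continuity requires the same specific discharge q through every layer.
Σ(b_i/K_i) = 6.52/422 + 3.71/7.05e-05 = 52624 d.
q = Δh / Σ(b_i/K_i) = 2.93 / 52624 = 5.568e-05 m/day.
In each layer the seepage velocity is v_i = q/n_i, so the layer transit time is t_i = b_i·n_i / q:
  layer 1 (clean gravel): t_1 = 6.52 × 0.29 / 5.568e-05 = 33960 d
  layer 2 (clay): t_2 = 3.71 × 0.07 / 5.568e-05 = 4664 d
Total t = Σ t_i = 38624 days = 105.7 years.

106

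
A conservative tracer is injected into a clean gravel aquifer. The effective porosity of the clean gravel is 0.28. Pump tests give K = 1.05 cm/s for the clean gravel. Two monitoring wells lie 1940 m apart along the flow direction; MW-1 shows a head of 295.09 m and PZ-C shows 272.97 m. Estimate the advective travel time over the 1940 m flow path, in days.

52.5

Convert K: 1.05 cm/s × 864 = 907.2 m/day.
Hydraulic gradient i = (295.09 − 272.97) / 1940 = 22.12 / 1940 = 0.01140.
Darcy flux q = K · i = 907.2 × 0.01140 = 10.34 m/day.
Seepage velocity v = q / n_e = 10.34 / 0.28 = 36.94 m/day.
Travel time t = L / v = 1940 / 36.94 = 52.51 days.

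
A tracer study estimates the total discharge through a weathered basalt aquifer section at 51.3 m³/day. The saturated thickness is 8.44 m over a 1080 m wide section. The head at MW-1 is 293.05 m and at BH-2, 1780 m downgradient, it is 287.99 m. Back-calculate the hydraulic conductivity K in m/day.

Cross-sectional area A = 1080 × 8.44 = 9115 m².
Hydraulic gradient i = (293.05 − 287.99) / 1780 = 5.06 / 1780 = 0.002843.
From Q = K·A·i, K = Q / (A·i) = 51.3 / (9115 × 0.002843) = 1.980 m/day.

1.98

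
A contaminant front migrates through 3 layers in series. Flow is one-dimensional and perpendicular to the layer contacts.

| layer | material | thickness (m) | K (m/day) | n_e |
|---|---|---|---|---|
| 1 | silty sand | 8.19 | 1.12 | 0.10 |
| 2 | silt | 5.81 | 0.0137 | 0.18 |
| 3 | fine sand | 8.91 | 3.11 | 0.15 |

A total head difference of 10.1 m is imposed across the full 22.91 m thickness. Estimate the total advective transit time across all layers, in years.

With flow normal to the layers, continuity requires the same specific discharge q through every layer.
Σ(b_i/K_i) = 8.19/1.12 + 5.81/0.0137 + 8.91/3.11 = 434.3 d.
q = Δh / Σ(b_i/K_i) = 10.1 / 434.3 = 0.02326 m/day.
In each layer the seepage velocity is v_i = q/n_i, so the layer transit time is t_i = b_i·n_i / q:
  layer 1 (silty sand): t_1 = 8.19 × 0.10 / 0.02326 = 35.21 d
  layer 2 (silt): t_2 = 5.81 × 0.18 / 0.02326 = 44.97 d
  layer 3 (fine sand): t_3 = 8.91 × 0.15 / 0.02326 = 57.46 d
Total t = Σ t_i = 137.6 days = 0.3769 years.

0.377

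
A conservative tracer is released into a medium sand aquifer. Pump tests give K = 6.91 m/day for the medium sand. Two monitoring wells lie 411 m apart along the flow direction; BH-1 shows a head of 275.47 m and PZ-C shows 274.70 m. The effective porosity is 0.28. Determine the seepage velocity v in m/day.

0.0462

Hydraulic gradient i = (275.47 − 274.70) / 411 = 0.77 / 411 = 0.001873.
Darcy flux q = K · i = 6.910 × 0.001873 = 0.01295 m/day.
Seepage velocity v = q / n_e = 0.01295 / 0.28 = 0.04623 m/day.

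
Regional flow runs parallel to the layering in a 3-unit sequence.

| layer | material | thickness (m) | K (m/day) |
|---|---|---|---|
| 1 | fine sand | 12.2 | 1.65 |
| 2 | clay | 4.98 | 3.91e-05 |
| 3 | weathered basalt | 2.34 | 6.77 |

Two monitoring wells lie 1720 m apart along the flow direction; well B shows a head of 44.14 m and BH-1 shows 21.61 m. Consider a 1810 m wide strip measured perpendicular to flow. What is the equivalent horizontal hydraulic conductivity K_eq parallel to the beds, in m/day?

Flow is parallel to layering, so each bed carries its own Darcy discharge and the transmissivities add.
Σ(K_i·b_i) = 1.65×12.2 + 3.91e-05×4.98 + 6.77×2.34 = 35.97 m²/day.
Total thickness b = 19.52 m, so K_eq = Σ(K_i·b_i)/b = 1.843 m/day.

1.84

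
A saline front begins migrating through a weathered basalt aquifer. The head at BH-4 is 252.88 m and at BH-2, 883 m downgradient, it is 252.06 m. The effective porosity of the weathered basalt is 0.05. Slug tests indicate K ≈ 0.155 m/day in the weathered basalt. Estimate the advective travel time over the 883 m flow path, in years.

840

Hydraulic gradient i = (252.88 − 252.06) / 883 = 0.82 / 883 = 0.0009287.
Darcy flux q = K · i = 0.1550 × 0.0009287 = 0.0001439 m/day.
Seepage velocity v = q / n_e = 0.0001439 / 0.05 = 0.002879 m/day.
Travel time t = L / v = 883 / 0.002879 = 3.067e+05 days = 839.8 years.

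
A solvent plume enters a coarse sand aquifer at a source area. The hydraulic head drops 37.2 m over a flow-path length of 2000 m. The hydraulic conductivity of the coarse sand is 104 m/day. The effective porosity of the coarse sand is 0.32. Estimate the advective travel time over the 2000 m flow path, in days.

331

Hydraulic gradient i = Δh / L = 37.2 / 2000 = 0.01860.
Darcy flux q = K · i = 104.0 × 0.01860 = 1.934 m/day.
Seepage velocity v = q / n_e = 1.934 / 0.32 = 6.045 m/day.
Travel time t = L / v = 2000 / 6.045 = 330.9 days.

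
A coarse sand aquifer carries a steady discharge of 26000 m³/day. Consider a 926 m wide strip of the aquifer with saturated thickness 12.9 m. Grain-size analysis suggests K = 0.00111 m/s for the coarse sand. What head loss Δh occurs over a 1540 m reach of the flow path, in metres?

Convert K: 0.00111 m/s × 86400 = 95.90 m/day.
Cross-sectional area A = 926 × 12.9 = 11945 m².
From Q = K·A·i, i = Q / (K·A) = 26000 / (95.90 × 11945) = 0.02270.
Head loss Δh = i · L = 0.02270 × 1540 = 34.95 m.

35.0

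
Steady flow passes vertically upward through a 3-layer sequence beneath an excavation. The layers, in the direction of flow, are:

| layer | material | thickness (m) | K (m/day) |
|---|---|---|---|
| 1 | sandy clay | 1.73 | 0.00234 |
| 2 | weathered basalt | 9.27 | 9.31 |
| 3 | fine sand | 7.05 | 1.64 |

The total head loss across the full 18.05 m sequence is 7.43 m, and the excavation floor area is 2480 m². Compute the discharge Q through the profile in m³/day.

Flow is perpendicular to layering, so the layers act in series and the equivalent K is the thickness-weighted harmonic mean.
Total thickness L = 1.73 + 9.27 + 7.05 = 18.05 m.
Σ(b_i/K_i) = 1.73/0.00234 + 9.27/9.31 + 7.05/1.64 = 744.6 d.
K_eq = L / Σ(b_i/K_i) = 18.05 / 744.6 = 0.02424 m/day.
Q = K_eq · A · (Δh/L) = 0.02424 × 2480 × (7.43/18.05) = 24.75 m³/day.

24.7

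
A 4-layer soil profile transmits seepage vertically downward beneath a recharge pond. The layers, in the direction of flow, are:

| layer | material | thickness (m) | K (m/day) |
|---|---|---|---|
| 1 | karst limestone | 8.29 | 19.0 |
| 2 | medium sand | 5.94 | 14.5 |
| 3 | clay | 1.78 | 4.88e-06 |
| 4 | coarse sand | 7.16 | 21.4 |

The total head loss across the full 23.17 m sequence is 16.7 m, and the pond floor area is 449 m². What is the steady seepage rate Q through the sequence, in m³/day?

0.0206

Flow is perpendicular to layering, so the layers act in series and the equivalent K is the thickness-weighted harmonic mean.
Total thickness L = 8.29 + 5.94 + 1.78 + 7.16 = 23.17 m.
Σ(b_i/K_i) = 8.29/19.0 + 5.94/14.5 + 1.78/4.88e-06 + 7.16/21.4 = 3.648e+05 d.
K_eq = L / Σ(b_i/K_i) = 23.17 / 3.648e+05 = 6.352e-05 m/day.
Q = K_eq · A · (Δh/L) = 6.352e-05 × 449 × (16.7/23.17) = 0.02056 m³/day.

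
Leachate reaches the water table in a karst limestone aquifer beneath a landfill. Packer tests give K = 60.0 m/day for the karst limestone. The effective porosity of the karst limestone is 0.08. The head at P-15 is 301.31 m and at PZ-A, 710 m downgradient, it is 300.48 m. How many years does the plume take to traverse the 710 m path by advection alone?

2.22

Hydraulic gradient i = (301.31 − 300.48) / 710 = 0.83 / 710 = 0.001169.
Darcy flux q = K · i = 60.00 × 0.001169 = 0.07014 m/day.
Seepage velocity v = q / n_e = 0.07014 / 0.08 = 0.8768 m/day.
Travel time t = L / v = 710 / 0.8768 = 809.8 days = 2.217 years.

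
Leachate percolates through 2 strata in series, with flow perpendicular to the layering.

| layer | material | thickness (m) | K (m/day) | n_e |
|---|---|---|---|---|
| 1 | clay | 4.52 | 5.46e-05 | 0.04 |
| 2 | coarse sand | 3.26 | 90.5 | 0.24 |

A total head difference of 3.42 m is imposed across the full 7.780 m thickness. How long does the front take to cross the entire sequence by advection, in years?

With flow normal to the layers, continuity requires the same specific discharge q through every layer.
Σ(b_i/K_i) = 4.52/5.46e-05 + 3.26/90.5 = 82784 d.
q = Δh / Σ(b_i/K_i) = 3.42 / 82784 = 4.131e-05 m/day.
In each layer the seepage velocity is v_i = q/n_i, so the layer transit time is t_i = b_i·n_i / q:
  layer 1 (clay): t_1 = 4.52 × 0.04 / 4.131e-05 = 4376 d
  layer 2 (coarse sand): t_2 = 3.26 × 0.24 / 4.131e-05 = 18939 d
Total t = Σ t_i = 23315 days = 63.83 years.

63.8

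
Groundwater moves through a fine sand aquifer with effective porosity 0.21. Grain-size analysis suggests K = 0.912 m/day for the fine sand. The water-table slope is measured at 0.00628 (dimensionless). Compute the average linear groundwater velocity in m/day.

0.0273

Hydraulic gradient i = 0.00628.
Darcy flux q = K · i = 0.9120 × 0.006280 = 0.005727 m/day.
Seepage velocity v = q / n_e = 0.005727 / 0.21 = 0.02727 m/day.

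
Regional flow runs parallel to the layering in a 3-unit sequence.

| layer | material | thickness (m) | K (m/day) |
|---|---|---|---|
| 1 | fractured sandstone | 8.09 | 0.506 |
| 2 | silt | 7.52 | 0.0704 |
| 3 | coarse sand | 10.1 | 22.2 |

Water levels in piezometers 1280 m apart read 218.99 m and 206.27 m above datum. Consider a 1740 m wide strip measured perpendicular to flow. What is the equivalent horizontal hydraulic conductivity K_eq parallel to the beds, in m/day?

Flow is parallel to layering, so each bed carries its own Darcy discharge and the transmissivities add.
Σ(K_i·b_i) = 0.506×8.09 + 0.0704×7.52 + 22.2×10.1 = 228.8 m²/day.
Total thickness b = 25.71 m, so K_eq = Σ(K_i·b_i)/b = 8.901 m/day.

8.90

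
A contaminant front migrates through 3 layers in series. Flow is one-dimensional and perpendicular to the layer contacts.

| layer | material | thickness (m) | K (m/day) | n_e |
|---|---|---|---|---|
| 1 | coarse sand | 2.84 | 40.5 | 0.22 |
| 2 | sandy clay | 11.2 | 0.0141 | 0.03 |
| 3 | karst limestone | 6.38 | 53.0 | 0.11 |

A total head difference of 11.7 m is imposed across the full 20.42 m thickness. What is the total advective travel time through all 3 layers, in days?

113

With flow normal to the layers, continuity requires the same specific discharge q through every layer.
Σ(b_i/K_i) = 2.84/40.5 + 11.2/0.0141 + 6.38/53.0 = 794.5 d.
q = Δh / Σ(b_i/K_i) = 11.7 / 794.5 = 0.01473 m/day.
In each layer the seepage velocity is v_i = q/n_i, so the layer transit time is t_i = b_i·n_i / q:
  layer 1 (coarse sand): t_1 = 2.84 × 0.22 / 0.01473 = 42.43 d
  layer 2 (sandy clay): t_2 = 11.2 × 0.03 / 0.01473 = 22.82 d
  layer 3 (karst limestone): t_3 = 6.38 × 0.11 / 0.01473 = 47.66 d
Total t = Σ t_i = 112.9 days.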